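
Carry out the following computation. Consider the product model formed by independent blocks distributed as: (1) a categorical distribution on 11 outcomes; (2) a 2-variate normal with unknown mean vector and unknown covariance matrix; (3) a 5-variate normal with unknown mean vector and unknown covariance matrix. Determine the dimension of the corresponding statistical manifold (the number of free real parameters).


The dimension of a statistical manifold equals the number of free
(independent) real parameters of the model. For a product of independent
blocks the parameter counts add.
- categorical on 11 outcomes (probabilities sum to 1): 11-1 = 10.
- 2-variate normal: 2 (mean) + 2*3/2 = 3 (symmetric covariance) = 5.
- 5-variate normal: 5 (mean) + 5*6/2 = 15 (symmetric covariance) = 20.
Total = 10 + 5 + 20 = 35.
Dimension = 35

35


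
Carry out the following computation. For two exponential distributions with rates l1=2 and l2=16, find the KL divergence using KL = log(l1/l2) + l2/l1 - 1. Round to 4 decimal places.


KL divergence for exponential family:
KL = log(l1/l2) + l2/l1 - 1.
log(2/16) = -2.079442.
16/2 = 8.0.
KL = -2.079442 + 8.0 - 1 = 4.9206

4.9206


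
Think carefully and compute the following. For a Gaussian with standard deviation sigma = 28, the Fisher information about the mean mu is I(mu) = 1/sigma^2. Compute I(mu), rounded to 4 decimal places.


The Fisher information for the mean of a normal distribution is I(mu) = 1/sigma^2.
sigma = 28, so sigma^2 = 784.
I(mu) = 1/784 = 0.0013

0.0013


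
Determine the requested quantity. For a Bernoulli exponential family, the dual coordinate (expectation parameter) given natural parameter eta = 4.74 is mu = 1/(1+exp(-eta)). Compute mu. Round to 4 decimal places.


Dual coordinate (expectation parameter) for Bernoulli:
mu = 1/(1+exp(-eta)).
eta = 4.74.
exp(-eta) = exp(-4.74) = 0.008739.
mu = 1/(1+0.008739) = 0.9913

0.9913


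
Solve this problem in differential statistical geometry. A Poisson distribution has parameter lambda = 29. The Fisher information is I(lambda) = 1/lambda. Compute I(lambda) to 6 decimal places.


Fisher information for Poisson: I(lambda) = 1/lambda.
lambda = 29.
I(lambda) = 1/29 = 0.034483

0.034483


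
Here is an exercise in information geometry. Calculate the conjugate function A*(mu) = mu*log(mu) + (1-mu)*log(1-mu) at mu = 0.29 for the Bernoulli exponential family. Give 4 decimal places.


Legendre transform for Bernoulli:
A*(mu) = mu*log(mu) + (1-mu)*log(1-mu).
mu = 0.29, 1-mu = 0.71.
mu*log(mu) = 0.29*log(0.29) = -0.358984.
(1-mu)*log(1-mu) = 0.71*log(0.71) = -0.243168.
A* = -0.358984 + -0.243168 = -0.6022

-0.6022


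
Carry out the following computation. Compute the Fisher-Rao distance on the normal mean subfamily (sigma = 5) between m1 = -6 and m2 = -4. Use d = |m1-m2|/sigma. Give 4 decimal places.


On the fixed-variance normal subfamily, geodesic distance = |m1-m2|/sigma.
|-6 - -4| = 2.
sigma = 5.
d = 2/5 = 0.4000

0.4000


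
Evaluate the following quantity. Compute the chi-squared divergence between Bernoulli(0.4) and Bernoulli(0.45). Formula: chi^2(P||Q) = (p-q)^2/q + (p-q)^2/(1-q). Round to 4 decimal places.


Chi-squared divergence between Bernoulli distributions:
chi^2 = (p-q)^2/q + (p-q)^2/(1-q).
p = 0.4, q = 0.45, p-q = -0.05.
(p-q)^2 = 0.0025.
term1 = 0.0025/0.45 = 0.005556.
term2 = 0.0025/0.55 = 0.004545.
chi^2 = 0.005556 + 0.004545 = 0.0101

0.0101


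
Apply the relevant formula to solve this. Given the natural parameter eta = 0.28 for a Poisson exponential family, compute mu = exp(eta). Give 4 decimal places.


Expectation parameter for Poisson exponential family:
mu = exp(eta).
eta = 0.28.
mu = exp(0.28) = 1.3231

1.3231


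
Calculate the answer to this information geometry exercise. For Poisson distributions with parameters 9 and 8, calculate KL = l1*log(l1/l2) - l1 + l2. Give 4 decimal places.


KL divergence for Poisson:
KL = l1*log(l1/l2) - l1 + l2.
l1 = 9, l2 = 8.
log(9/8) = 0.117783.
l1*log(l1/l2) = 9 * 0.117783 = 1.060047.
KL = 1.060047 - 9 + 8 = 0.0600

0.0600


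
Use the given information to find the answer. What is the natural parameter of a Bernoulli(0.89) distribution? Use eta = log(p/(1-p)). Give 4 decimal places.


Natural parameter for Bernoulli: eta = log(p/(1-p)).
p = 0.89, 1-p = 0.11.
p/(1-p) = 8.090909.
eta = log(8.090909) = 2.0907

2.0907


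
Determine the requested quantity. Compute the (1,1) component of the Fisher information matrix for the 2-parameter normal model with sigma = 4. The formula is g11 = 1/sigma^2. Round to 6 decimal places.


For the 2-parameter normal family, the Fisher metric has:
  g11 = 1/sigma^2, g22 = 2/sigma^2.
sigma = 4, sigma^2 = 16.
g11 = 0.062500

0.062500


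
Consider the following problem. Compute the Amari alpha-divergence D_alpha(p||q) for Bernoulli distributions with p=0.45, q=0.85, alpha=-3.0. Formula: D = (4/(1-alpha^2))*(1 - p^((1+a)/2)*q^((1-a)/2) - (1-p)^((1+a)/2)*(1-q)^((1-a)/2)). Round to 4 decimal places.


Amari alpha-divergence:
D = (4/(1-alpha^2))*(1 - p^((1+a)/2)*q^((1-a)/2) - (1-p)^((1+a)/2)*(1-q)^((1-a)/2)).
alpha = -3.0, p = 0.45, q = 0.85.
e1 = (1+alpha)/2 = -1.0, e2 = (1-alpha)/2 = 2.0.
t1 = p^e1 * q^e2 = 0.45^-1.0 * 0.85^2.0 = 1.605556.
t2 = (1-p)^e1 * (1-q)^e2 = 0.55^-1.0 * 0.15^2.0 = 0.040909.
4/(1-alpha^2) = -0.5.
D = -0.5*(1 - 1.605556 - 0.040909) = 0.3232

0.3232


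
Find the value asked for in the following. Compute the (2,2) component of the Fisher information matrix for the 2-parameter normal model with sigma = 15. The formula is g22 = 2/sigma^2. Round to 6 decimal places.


For the 2-parameter normal family, the Fisher metric has:
  g11 = 1/sigma^2, g22 = 2/sigma^2.
sigma = 15, sigma^2 = 225.
g22 = 0.008889

0.008889


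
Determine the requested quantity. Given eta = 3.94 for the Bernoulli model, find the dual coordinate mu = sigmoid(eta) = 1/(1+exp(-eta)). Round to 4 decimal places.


Dual coordinate (expectation parameter) for Bernoulli:
mu = 1/(1+exp(-eta)).
eta = 3.94.
exp(-eta) = exp(-3.94) = 0.019448.
mu = 1/(1+0.019448) = 0.9809

0.9809


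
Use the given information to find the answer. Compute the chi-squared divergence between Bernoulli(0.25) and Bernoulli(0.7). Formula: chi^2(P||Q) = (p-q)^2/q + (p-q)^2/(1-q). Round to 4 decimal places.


Chi-squared divergence between Bernoulli distributions:
chi^2 = (p-q)^2/q + (p-q)^2/(1-q).
p = 0.25, q = 0.7, p-q = -0.45.
(p-q)^2 = 0.2025.
term1 = 0.2025/0.7 = 0.289286.
term2 = 0.2025/0.3 = 0.675.
chi^2 = 0.289286 + 0.675 = 0.9643

0.9643


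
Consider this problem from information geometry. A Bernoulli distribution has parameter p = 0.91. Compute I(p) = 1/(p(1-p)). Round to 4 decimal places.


For Bernoulli(p), Fisher information is I(p) = 1/(p*(1-p)).
p = 0.91, 1-p = 0.09.
p*(1-p) = 0.0819.
I(p) = 1/0.0819 = 12.2100

12.2100


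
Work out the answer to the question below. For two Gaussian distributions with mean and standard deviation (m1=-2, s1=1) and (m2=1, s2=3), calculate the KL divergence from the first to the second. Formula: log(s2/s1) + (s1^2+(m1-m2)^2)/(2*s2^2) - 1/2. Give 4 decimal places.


KL divergence between normal distributions:
KL = log(s2/s1) + (s1^2 + (m1-m2)^2)/(2*s2^2) - 1/2.
log(3/1) = 1.098612.
(1^2 + (-2-1)^2)/(2*3^2) = (1 + 9)/18 = 0.555556.
KL = 1.098612 + 0.555556 - 0.5 = 1.1542

1.1542


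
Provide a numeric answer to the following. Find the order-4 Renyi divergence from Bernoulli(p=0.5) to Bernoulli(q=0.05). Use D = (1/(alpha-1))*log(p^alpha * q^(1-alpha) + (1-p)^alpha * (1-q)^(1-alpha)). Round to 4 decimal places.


Renyi divergence of order alpha between Bernoulli distributions:
D = (1/(alpha-1))*log(p^alpha * q^(1-alpha) + (1-p)^alpha * (1-q)^(1-alpha)).
alpha = 4, p = 0.5, q = 0.05.
p^alpha * q^(1-alpha) = 0.5^4 * 0.05^-3 = 500.0.
(1-p)^alpha * (1-q)^(1-alpha) = 0.5^4 * 0.95^-3 = 0.072897.
sum = 500.0 + 0.072897 = 500.072897.
D = (1/3)*log(500.072897) = 2.0716

2.0716


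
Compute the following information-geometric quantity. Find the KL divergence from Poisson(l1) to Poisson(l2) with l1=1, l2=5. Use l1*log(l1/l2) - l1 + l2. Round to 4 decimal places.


KL divergence for Poisson:
KL = l1*log(l1/l2) - l1 + l2.
l1 = 1, l2 = 5.
log(1/5) = -1.609438.
l1*log(l1/l2) = 1 * -1.609438 = -1.609438.
KL = -1.609438 - 1 + 5 = 2.3906

2.3906


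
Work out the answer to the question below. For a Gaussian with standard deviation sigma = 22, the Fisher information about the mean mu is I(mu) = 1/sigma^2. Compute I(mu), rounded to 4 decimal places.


The Fisher information for the mean of a normal distribution is I(mu) = 1/sigma^2.
sigma = 22, so sigma^2 = 484.
I(mu) = 1/484 = 0.0021

0.0021


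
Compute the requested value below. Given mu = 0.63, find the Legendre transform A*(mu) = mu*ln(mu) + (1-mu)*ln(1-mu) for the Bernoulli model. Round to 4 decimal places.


Legendre transform for Bernoulli:
A*(mu) = mu*log(mu) + (1-mu)*log(1-mu).
mu = 0.63, 1-mu = 0.37.
mu*log(mu) = 0.63*log(0.63) = -0.291082.
(1-mu)*log(1-mu) = 0.37*log(0.37) = -0.367873.
A* = -0.291082 + -0.367873 = -0.6590

-0.6590


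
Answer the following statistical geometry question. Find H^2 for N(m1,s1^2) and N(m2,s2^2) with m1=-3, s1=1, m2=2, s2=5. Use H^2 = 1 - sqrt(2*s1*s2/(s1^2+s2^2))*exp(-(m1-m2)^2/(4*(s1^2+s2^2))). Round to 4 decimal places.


Squared Hellinger distance for Gaussians:
H^2 = 1 - sqrt(2*s1*s2/(s1^2+s2^2)) * exp(-(m1-m2)^2/(4*(s1^2+s2^2))).
s1^2 = 1, s2^2 = 25, s1^2+s2^2 = 26.
sqrt(2*1*5/(26)) = 0.620174.
(m1-m2)^2 = (-5)^2 = 25.
exp(-25/(4*26)) = exp(-0.240385) = 0.786325.
H^2 = 1 - 0.620174*0.786325 = 0.5123

0.5123


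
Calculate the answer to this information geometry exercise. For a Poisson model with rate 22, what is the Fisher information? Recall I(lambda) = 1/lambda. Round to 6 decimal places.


Fisher information for Poisson: I(lambda) = 1/lambda.
lambda = 22.
I(lambda) = 1/22 = 0.045455

0.045455


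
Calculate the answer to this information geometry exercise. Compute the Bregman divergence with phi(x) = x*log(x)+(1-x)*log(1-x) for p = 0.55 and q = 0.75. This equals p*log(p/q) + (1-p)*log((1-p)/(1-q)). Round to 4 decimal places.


Bregman divergence with negative entropy generator:
D = p*log(p/q) + (1-p)*log((1-p)/(1-q)).
p = 0.55, q = 0.75.
p*log(p/q) = 0.55*log(0.55/0.75) = -0.170585.
(1-p)*log((1-p)/(1-q)) = 0.45*log(0.45/0.25) = 0.264504.
D = -0.170585 + 0.264504 = 0.0939

0.0939


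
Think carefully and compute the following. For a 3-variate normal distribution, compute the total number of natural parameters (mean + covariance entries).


Exponential family dimension calculation:
For 3-dim MVN: mean has 3 params, covariance has 3*4/2 = 6 unique entries.
Total dim = 3 + 6 = 9.

9


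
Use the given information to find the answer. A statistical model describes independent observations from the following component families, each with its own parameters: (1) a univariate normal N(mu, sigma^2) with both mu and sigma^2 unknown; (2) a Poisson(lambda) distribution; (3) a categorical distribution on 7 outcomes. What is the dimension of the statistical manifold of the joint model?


The dimension of a statistical manifold equals the number of free
(independent) real parameters of the model. For a product of independent
blocks the parameter counts add.
- normal (mu, sigma^2): 2.
- Poisson (lambda): 1.
- categorical on 7 outcomes (probabilities sum to 1): 7-1 = 6.
Total = 2 + 1 + 6 = 9.
Dimension = 9

9


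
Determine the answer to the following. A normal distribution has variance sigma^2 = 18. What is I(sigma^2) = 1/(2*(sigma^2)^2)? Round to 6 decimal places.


Fisher information for variance: I(sigma^2) = 1/(2*sigma^4).
sigma^2 = 18, so sigma^4 = 324.
I = 1/(2*324) = 1/648 = 0.001543

0.001543


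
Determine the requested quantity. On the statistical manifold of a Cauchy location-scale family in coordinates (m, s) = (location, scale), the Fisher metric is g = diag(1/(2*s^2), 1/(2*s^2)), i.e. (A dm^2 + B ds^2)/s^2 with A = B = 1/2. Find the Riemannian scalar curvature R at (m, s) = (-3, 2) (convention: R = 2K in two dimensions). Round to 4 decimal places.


The metric has the form g = (A dm^2 + B ds^2)/s^2 with A = 1/2, B = 1/2.
Substitute u = sqrt(A/B)*m: g = B*(du^2 + ds^2)/s^2, i.e. B times the
Poincare upper half-plane metric, which has constant Gaussian curvature -1.
Scaling a 2D metric by a constant c divides the Gaussian curvature by c,
so K = -1/B = -1/(1/2) = -2.0000 everywhere (the point (m, s) = (-3, 2) is irrelevant:
the curvature is constant).
Scalar curvature in dimension 2: R = 2K = -2/(1/2) = -4.0000.

-4.0000


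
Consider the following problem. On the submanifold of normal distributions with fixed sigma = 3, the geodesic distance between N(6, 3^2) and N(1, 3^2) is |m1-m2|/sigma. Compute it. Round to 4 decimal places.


On the fixed-variance normal subfamily, geodesic distance = |m1-m2|/sigma.
|6 - 1| = 5.
sigma = 3.
d = 5/3 = 1.6667

1.6667


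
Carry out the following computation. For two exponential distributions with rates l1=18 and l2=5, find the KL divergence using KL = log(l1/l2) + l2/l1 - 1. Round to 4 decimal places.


KL divergence for exponential family:
KL = log(l1/l2) + l2/l1 - 1.
log(18/5) = 1.280934.
5/18 = 0.277778.
KL = 1.280934 + 0.277778 - 1 = 0.5587

0.5587


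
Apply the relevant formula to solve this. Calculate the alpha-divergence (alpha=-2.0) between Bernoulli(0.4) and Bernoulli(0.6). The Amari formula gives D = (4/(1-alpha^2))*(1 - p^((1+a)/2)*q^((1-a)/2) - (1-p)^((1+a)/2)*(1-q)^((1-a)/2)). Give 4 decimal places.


Amari alpha-divergence:
D = (4/(1-alpha^2))*(1 - p^((1+a)/2)*q^((1-a)/2) - (1-p)^((1+a)/2)*(1-q)^((1-a)/2)).
alpha = -2.0, p = 0.4, q = 0.6.
e1 = (1+alpha)/2 = -0.5, e2 = (1-alpha)/2 = 1.5.
t1 = p^e1 * q^e2 = 0.4^-0.5 * 0.6^1.5 = 0.734847.
t2 = (1-p)^e1 * (1-q)^e2 = 0.6^-0.5 * 0.4^1.5 = 0.326599.
4/(1-alpha^2) = -1.333333.
D = -1.333333*(1 - 0.734847 - 0.326599) = 0.0819

0.0819


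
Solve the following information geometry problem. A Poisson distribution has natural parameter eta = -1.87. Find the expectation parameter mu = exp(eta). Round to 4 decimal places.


Expectation parameter for Poisson exponential family:
mu = exp(eta).
eta = -1.87.
mu = exp(-1.87) = 0.1541

0.1541


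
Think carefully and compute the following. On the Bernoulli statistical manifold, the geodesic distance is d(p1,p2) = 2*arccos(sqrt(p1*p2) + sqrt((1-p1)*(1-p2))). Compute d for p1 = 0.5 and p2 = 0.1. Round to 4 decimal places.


Geodesic distance on Bernoulli manifold:
d(p1,p2) = 2*arccos(sqrt(p1*p2) + sqrt((1-p1)*(1-p2))).
sqrt(p1*p2) = sqrt(0.5*0.1) = 0.223607.
sqrt((1-p1)*(1-p2)) = sqrt(0.5*0.9) = 0.67082.
arg = 0.223607 + 0.67082 = 0.894427.
d = 2*arccos(0.894427) = 0.9273

0.9273


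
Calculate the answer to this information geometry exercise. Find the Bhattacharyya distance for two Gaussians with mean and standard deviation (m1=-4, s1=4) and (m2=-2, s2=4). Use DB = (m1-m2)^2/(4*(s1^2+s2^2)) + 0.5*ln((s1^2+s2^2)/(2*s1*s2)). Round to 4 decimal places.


Bhattacharyya distance between two Gaussians:
DB = (m1-m2)^2/(4*(s1^2+s2^2)) + (1/2)*ln((s1^2+s2^2)/(2*s1*s2)).
(m1-m2)^2 = (-2)^2 = 4.
s1^2+s2^2 = 16 + 16 = 32.
term1 = 4/128 = 0.03125.
term2 = 0.5*ln(32/32.0) = 0.0.
DB = 0.03125 + 0.0 = 0.0313

0.0313


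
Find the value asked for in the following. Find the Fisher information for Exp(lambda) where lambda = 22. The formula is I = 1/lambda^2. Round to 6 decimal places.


Fisher information for exponential: I(lambda) = 1/lambda^2.
lambda = 22, lambda^2 = 484.
I = 1/484 = 0.002066

0.002066


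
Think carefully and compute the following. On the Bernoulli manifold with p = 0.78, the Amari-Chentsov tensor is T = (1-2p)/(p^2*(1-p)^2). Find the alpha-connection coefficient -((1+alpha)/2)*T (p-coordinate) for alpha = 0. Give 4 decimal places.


Skewness (Amari-Chentsov) tensor: T = (1-2p)/(p^2*(1-p)^2).
p = 0.78, 1-2p = -0.56, p^2 = 0.6084, (1-p)^2 = 0.0484.
T = -0.56/(0.6084 * 0.0484) = -19.017502.
In the p-coordinate, Gamma^(alpha) = Gamma^(0) - (alpha/2)*T with Gamma^(0) = (1/2)*g'(p) = -T/2,
so Gamma^(alpha) = -((1+alpha)/2)*T.
alpha = 0, -(1+alpha)/2 = -0.5.
Gamma = -0.5 * -19.017502 = 9.5088

9.5088


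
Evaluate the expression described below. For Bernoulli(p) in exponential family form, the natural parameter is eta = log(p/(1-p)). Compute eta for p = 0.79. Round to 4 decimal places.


Natural parameter for Bernoulli: eta = log(p/(1-p)).
p = 0.79, 1-p = 0.21.
p/(1-p) = 3.761905.
eta = log(3.761905) = 1.3249

1.3249


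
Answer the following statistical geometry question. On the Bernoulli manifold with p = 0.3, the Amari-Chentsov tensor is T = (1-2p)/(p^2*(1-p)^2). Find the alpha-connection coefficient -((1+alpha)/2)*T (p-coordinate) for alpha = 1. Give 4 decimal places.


Skewness (Amari-Chentsov) tensor: T = (1-2p)/(p^2*(1-p)^2).
p = 0.3, 1-2p = 0.4, p^2 = 0.09, (1-p)^2 = 0.49.
T = 0.4/(0.09 * 0.49) = 9.070295.
In the p-coordinate, Gamma^(alpha) = Gamma^(0) - (alpha/2)*T with Gamma^(0) = (1/2)*g'(p) = -T/2,
so Gamma^(alpha) = -((1+alpha)/2)*T.
alpha = 1, -(1+alpha)/2 = -1.0.
Gamma = -1.0 * 9.070295 = -9.0703

-9.0703


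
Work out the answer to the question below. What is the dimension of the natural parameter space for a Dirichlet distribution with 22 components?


Exponential family dimension calculation:
Dirichlet with 22 components has 22 natural parameters.

22


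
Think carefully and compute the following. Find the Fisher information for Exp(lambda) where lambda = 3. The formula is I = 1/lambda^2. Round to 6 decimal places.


Fisher information for exponential: I(lambda) = 1/lambda^2.
lambda = 3, lambda^2 = 9.
I = 1/9 = 0.111111

0.111111


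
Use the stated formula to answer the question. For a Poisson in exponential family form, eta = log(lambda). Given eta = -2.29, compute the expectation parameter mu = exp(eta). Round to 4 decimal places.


Expectation parameter for Poisson exponential family:
mu = exp(eta).
eta = -2.29.
mu = exp(-2.29) = 0.1013

0.1013


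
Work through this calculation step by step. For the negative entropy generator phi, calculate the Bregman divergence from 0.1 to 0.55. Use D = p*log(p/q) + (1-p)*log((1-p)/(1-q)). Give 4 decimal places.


Bregman divergence with negative entropy generator:
D = p*log(p/q) + (1-p)*log((1-p)/(1-q)).
p = 0.1, q = 0.55.
p*log(p/q) = 0.1*log(0.1/0.55) = -0.170475.
(1-p)*log((1-p)/(1-q)) = 0.9*log(0.9/0.45) = 0.623832.
D = -0.170475 + 0.623832 = 0.4534

0.4534


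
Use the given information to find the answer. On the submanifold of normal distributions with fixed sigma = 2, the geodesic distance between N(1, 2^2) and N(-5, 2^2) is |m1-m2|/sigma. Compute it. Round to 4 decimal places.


On the fixed-variance normal subfamily, geodesic distance = |m1-m2|/sigma.
|1 - -5| = 6.
sigma = 2.
d = 6/2 = 3.0000

3.0000


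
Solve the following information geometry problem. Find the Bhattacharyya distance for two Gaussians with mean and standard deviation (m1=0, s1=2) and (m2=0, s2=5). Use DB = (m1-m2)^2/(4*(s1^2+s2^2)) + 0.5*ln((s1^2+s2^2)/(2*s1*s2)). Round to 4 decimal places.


Bhattacharyya distance between two Gaussians:
DB = (m1-m2)^2/(4*(s1^2+s2^2)) + (1/2)*ln((s1^2+s2^2)/(2*s1*s2)).
(m1-m2)^2 = (0)^2 = 0.
s1^2+s2^2 = 4 + 25 = 29.
term1 = 0/116 = 0.0.
term2 = 0.5*ln(29/20.0) = 0.185782.
DB = 0.0 + 0.185782 = 0.1858

0.1858


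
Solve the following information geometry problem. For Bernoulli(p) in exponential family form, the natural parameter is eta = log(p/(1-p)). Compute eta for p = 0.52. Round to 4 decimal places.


Natural parameter for Bernoulli: eta = log(p/(1-p)).
p = 0.52, 1-p = 0.48.
p/(1-p) = 1.083333.
eta = log(1.083333) = 0.0800

0.0800


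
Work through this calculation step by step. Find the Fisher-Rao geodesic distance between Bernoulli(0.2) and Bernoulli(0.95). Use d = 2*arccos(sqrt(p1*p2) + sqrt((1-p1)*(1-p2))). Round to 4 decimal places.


Geodesic distance on Bernoulli manifold:
d(p1,p2) = 2*arccos(sqrt(p1*p2) + sqrt((1-p1)*(1-p2))).
sqrt(p1*p2) = sqrt(0.2*0.95) = 0.43589.
sqrt((1-p1)*(1-p2)) = sqrt(0.8*0.05) = 0.2.
arg = 0.43589 + 0.2 = 0.63589.
d = 2*arccos(0.63589) = 1.7633

1.7633


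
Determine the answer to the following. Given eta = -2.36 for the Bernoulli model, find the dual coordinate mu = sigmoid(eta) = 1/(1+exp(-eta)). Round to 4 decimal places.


Dual coordinate (expectation parameter) for Bernoulli:
mu = 1/(1+exp(-eta)).
eta = -2.36.
exp(-eta) = exp(2.36) = 10.590951.
mu = 1/(1+10.590951) = 0.0863

0.0863


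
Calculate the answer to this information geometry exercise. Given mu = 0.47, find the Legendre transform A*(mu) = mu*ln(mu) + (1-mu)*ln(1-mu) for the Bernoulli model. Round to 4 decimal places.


Legendre transform for Bernoulli:
A*(mu) = mu*log(mu) + (1-mu)*log(1-mu).
mu = 0.47, 1-mu = 0.53.
mu*log(mu) = 0.47*log(0.47) = -0.354861.
(1-mu)*log(1-mu) = 0.53*log(0.53) = -0.336485.
A* = -0.354861 + -0.336485 = -0.6913

-0.6913


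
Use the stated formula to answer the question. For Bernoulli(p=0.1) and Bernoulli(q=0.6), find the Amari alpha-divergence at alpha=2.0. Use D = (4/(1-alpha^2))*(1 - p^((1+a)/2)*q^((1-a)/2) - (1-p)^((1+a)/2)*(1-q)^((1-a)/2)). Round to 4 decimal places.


Amari alpha-divergence:
D = (4/(1-alpha^2))*(1 - p^((1+a)/2)*q^((1-a)/2) - (1-p)^((1+a)/2)*(1-q)^((1-a)/2)).
alpha = 2.0, p = 0.1, q = 0.6.
e1 = (1+alpha)/2 = 1.5, e2 = (1-alpha)/2 = -0.5.
t1 = p^e1 * q^e2 = 0.1^1.5 * 0.6^-0.5 = 0.040825.
t2 = (1-p)^e1 * (1-q)^e2 = 0.9^1.5 * 0.4^-0.5 = 1.35.
4/(1-alpha^2) = -1.333333.
D = -1.333333*(1 - 0.040825 - 1.35) = 0.5211

0.5211


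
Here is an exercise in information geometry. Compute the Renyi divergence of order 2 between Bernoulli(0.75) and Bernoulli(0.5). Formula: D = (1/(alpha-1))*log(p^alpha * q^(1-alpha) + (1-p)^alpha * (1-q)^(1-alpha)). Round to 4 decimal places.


Renyi divergence of order alpha between Bernoulli distributions:
D = (1/(alpha-1))*log(p^alpha * q^(1-alpha) + (1-p)^alpha * (1-q)^(1-alpha)).
alpha = 2, p = 0.75, q = 0.5.
p^alpha * q^(1-alpha) = 0.75^2 * 0.5^-1 = 1.125.
(1-p)^alpha * (1-q)^(1-alpha) = 0.25^2 * 0.5^-1 = 0.125.
sum = 1.125 + 0.125 = 1.25.
D = (1/1)*log(1.25) = 0.2231

0.2231


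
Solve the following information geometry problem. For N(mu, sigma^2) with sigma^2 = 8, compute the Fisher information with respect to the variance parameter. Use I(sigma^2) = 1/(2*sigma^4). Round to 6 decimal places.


Fisher information for variance: I(sigma^2) = 1/(2*sigma^4).
sigma^2 = 8, so sigma^4 = 64.
I = 1/(2*64) = 1/128 = 0.007813

0.007813


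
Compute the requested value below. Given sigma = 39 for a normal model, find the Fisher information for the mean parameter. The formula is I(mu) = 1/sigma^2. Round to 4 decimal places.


The Fisher information for the mean of a normal distribution is I(mu) = 1/sigma^2.
sigma = 39, so sigma^2 = 1521.
I(mu) = 1/1521 = 0.0007

0.0007


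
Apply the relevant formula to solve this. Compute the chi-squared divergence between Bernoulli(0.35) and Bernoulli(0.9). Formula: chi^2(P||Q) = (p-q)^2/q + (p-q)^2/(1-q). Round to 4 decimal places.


Chi-squared divergence between Bernoulli distributions:
chi^2 = (p-q)^2/q + (p-q)^2/(1-q).
p = 0.35, q = 0.9, p-q = -0.55.
(p-q)^2 = 0.3025.
term1 = 0.3025/0.9 = 0.336111.
term2 = 0.3025/0.1 = 3.025.
chi^2 = 0.336111 + 3.025 = 3.3611

3.3611


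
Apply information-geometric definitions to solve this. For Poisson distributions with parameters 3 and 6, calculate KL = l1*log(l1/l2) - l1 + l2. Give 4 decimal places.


KL divergence for Poisson:
KL = l1*log(l1/l2) - l1 + l2.
l1 = 3, l2 = 6.
log(3/6) = -0.693147.
l1*log(l1/l2) = 3 * -0.693147 = -2.079442.
KL = -2.079442 - 3 + 6 = 0.9206

0.9206


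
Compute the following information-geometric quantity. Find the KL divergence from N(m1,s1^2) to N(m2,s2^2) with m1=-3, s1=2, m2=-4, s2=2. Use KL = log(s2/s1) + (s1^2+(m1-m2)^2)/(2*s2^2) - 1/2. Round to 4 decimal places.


KL divergence between normal distributions:
KL = log(s2/s1) + (s1^2 + (m1-m2)^2)/(2*s2^2) - 1/2.
log(2/2) = 0.0.
(2^2 + (-3--4)^2)/(2*2^2) = (4 + 1)/8 = 0.625.
KL = 0.0 + 0.625 - 0.5 = 0.1250

0.1250


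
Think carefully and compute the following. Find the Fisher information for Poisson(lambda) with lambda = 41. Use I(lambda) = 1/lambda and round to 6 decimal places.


Fisher information for Poisson: I(lambda) = 1/lambda.
lambda = 41.
I(lambda) = 1/41 = 0.024390

0.024390


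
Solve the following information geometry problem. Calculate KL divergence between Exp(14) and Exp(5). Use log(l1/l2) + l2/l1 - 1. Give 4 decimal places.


KL divergence for exponential family:
KL = log(l1/l2) + l2/l1 - 1.
log(14/5) = 1.029619.
5/14 = 0.357143.
KL = 1.029619 + 0.357143 - 1 = 0.3868

0.3868


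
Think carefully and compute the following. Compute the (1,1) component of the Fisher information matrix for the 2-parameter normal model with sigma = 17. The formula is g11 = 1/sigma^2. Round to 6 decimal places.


For the 2-parameter normal family, the Fisher metric has:
  g11 = 1/sigma^2, g22 = 2/sigma^2.
sigma = 17, sigma^2 = 289.
g11 = 0.003460

0.003460


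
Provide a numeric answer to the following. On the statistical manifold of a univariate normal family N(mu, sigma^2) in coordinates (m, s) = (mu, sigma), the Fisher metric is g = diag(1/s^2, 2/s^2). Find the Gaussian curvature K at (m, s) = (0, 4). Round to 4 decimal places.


The metric has the form g = (A dm^2 + B ds^2)/s^2 with A = 1, B = 2.
Substitute u = sqrt(A/B)*m: g = B*(du^2 + ds^2)/s^2, i.e. B times the
Poincare upper half-plane metric, which has constant Gaussian curvature -1.
Scaling a 2D metric by a constant c divides the Gaussian curvature by c,
so K = -1/B = -1/(2) = -0.5000 everywhere (the point (m, s) = (0, 4) is irrelevant:
the curvature is constant).
The requested Gaussian curvature is K = -0.5000.

-0.5000


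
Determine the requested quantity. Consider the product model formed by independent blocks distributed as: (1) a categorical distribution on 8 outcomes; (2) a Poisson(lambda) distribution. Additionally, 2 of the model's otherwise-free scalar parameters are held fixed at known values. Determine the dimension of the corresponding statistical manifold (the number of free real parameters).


The dimension of a statistical manifold equals the number of free
(independent) real parameters of the model. For a product of independent
blocks the parameter counts add.
- categorical on 8 outcomes (probabilities sum to 1): 8-1 = 7.
- Poisson (lambda): 1.
Total = 7 + 1 = 8.
2 parameter(s) fixed at known values: 8 - 2 = 6.
Dimension = 6

6


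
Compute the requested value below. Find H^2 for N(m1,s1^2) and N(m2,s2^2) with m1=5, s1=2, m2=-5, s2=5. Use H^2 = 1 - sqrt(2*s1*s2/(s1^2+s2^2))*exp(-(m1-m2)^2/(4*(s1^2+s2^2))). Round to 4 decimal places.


Squared Hellinger distance for Gaussians:
H^2 = 1 - sqrt(2*s1*s2/(s1^2+s2^2)) * exp(-(m1-m2)^2/(4*(s1^2+s2^2))).
s1^2 = 4, s2^2 = 25, s1^2+s2^2 = 29.
sqrt(2*2*5/(29)) = 0.830455.
(m1-m2)^2 = (10)^2 = 100.
exp(-100/(4*29)) = exp(-0.862069) = 0.422287.
H^2 = 1 - 0.830455*0.422287 = 0.6493

0.6493


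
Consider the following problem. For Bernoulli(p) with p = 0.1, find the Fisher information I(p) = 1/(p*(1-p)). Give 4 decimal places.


For Bernoulli(p), Fisher information is I(p) = 1/(p*(1-p)).
p = 0.1, 1-p = 0.9.
p*(1-p) = 0.09.
I(p) = 1/0.09 = 11.1111

11.1111


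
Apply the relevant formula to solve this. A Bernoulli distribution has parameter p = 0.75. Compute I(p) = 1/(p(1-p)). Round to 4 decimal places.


For Bernoulli(p), Fisher information is I(p) = 1/(p*(1-p)).
p = 0.75, 1-p = 0.25.
p*(1-p) = 0.1875.
I(p) = 1/0.1875 = 5.3333

5.3333


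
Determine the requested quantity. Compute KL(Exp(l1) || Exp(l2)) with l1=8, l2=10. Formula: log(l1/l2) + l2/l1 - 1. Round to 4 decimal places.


KL divergence for exponential family:
KL = log(l1/l2) + l2/l1 - 1.
log(8/10) = -0.223144.
10/8 = 1.25.
KL = -0.223144 + 1.25 - 1 = 0.0269

0.0269


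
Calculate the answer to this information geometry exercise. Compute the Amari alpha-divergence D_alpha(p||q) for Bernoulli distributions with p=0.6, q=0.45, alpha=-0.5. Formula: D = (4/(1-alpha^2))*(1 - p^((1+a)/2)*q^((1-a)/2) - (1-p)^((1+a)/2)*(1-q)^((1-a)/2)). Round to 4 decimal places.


Amari alpha-divergence:
D = (4/(1-alpha^2))*(1 - p^((1+a)/2)*q^((1-a)/2) - (1-p)^((1+a)/2)*(1-q)^((1-a)/2)).
alpha = -0.5, p = 0.6, q = 0.45.
e1 = (1+alpha)/2 = 0.25, e2 = (1-alpha)/2 = 0.75.
t1 = p^e1 * q^e2 = 0.6^0.25 * 0.45^0.75 = 0.483556.
t2 = (1-p)^e1 * (1-q)^e2 = 0.4^0.25 * 0.55^0.75 = 0.50791.
4/(1-alpha^2) = 5.333333.
D = 5.333333*(1 - 0.483556 - 0.50791) = 0.0455

0.0455


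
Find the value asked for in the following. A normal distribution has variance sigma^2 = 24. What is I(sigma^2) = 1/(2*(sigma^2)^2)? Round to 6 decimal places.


Fisher information for variance: I(sigma^2) = 1/(2*sigma^4).
sigma^2 = 24, so sigma^4 = 576.
I = 1/(2*576) = 1/1152 = 0.000868

0.000868


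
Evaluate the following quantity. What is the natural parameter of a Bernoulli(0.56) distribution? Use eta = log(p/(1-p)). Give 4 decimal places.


Natural parameter for Bernoulli: eta = log(p/(1-p)).
p = 0.56, 1-p = 0.44.
p/(1-p) = 1.272727.
eta = log(1.272727) = 0.2412

0.2412


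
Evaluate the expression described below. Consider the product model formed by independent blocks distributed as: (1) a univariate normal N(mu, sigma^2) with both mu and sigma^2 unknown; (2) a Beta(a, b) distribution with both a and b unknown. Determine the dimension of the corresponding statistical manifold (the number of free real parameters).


The dimension of a statistical manifold equals the number of free
(independent) real parameters of the model. For a product of independent
blocks the parameter counts add.
- normal (mu, sigma^2): 2.
- Beta (a, b): 2.
Total = 2 + 2 = 4.
Dimension = 4

4


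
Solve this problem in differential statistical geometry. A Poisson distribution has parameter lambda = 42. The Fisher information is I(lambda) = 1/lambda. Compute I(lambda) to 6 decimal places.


Fisher information for Poisson: I(lambda) = 1/lambda.
lambda = 42.
I(lambda) = 1/42 = 0.023810

0.023810


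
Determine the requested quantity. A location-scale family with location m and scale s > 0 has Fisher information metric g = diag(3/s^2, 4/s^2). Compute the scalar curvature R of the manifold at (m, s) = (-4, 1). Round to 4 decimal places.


The metric has the form g = (A dm^2 + B ds^2)/s^2 with A = 3, B = 4.
Substitute u = sqrt(A/B)*m: g = B*(du^2 + ds^2)/s^2, i.e. B times the
Poincare upper half-plane metric, which has constant Gaussian curvature -1.
Scaling a 2D metric by a constant c divides the Gaussian curvature by c,
so K = -1/B = -1/(4) = -0.2500 everywhere (the point (m, s) = (-4, 1) is irrelevant:
the curvature is constant).
Scalar curvature in dimension 2: R = 2K = -2/(4) = -0.5000.

-0.5000


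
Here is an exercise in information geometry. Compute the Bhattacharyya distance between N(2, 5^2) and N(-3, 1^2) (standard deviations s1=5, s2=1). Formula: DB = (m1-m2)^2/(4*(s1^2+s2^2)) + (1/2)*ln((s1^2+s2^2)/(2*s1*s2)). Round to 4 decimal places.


Bhattacharyya distance between two Gaussians:
DB = (m1-m2)^2/(4*(s1^2+s2^2)) + (1/2)*ln((s1^2+s2^2)/(2*s1*s2)).
(m1-m2)^2 = (5)^2 = 25.
s1^2+s2^2 = 25 + 1 = 26.
term1 = 25/104 = 0.240385.
term2 = 0.5*ln(26/10.0) = 0.477756.
DB = 0.240385 + 0.477756 = 0.7181

0.7181


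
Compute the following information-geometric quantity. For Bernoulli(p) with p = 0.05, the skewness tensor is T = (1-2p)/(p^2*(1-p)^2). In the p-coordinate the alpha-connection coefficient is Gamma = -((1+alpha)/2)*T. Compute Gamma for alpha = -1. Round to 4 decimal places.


Skewness (Amari-Chentsov) tensor: T = (1-2p)/(p^2*(1-p)^2).
p = 0.05, 1-2p = 0.9, p^2 = 0.0025, (1-p)^2 = 0.9025.
T = 0.9/(0.0025 * 0.9025) = 398.891967.
In the p-coordinate, Gamma^(alpha) = Gamma^(0) - (alpha/2)*T with Gamma^(0) = (1/2)*g'(p) = -T/2,
so Gamma^(alpha) = -((1+alpha)/2)*T.
alpha = -1, -(1+alpha)/2 = 0.0.
Gamma = 0.0 * 398.891967 = 0.0000

0.0000


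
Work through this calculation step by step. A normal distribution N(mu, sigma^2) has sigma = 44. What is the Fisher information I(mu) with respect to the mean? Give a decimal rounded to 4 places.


The Fisher information for the mean of a normal distribution is I(mu) = 1/sigma^2.
sigma = 44, so sigma^2 = 1936.
I(mu) = 1/1936 = 0.0005

0.0005


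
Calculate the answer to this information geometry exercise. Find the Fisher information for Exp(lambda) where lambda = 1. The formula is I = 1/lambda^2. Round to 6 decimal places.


Fisher information for exponential: I(lambda) = 1/lambda^2.
lambda = 1, lambda^2 = 1.
I = 1/1 = 1.000000

1.000000


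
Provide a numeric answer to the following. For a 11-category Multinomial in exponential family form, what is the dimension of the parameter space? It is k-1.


Exponential family dimension calculation:
For Multinomial with k=11 categories, dim = k-1 = 10.

10


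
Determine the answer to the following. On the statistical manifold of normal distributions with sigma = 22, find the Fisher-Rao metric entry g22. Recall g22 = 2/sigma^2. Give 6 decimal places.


For the 2-parameter normal family, the Fisher metric has:
  g11 = 1/sigma^2, g22 = 2/sigma^2.
sigma = 22, sigma^2 = 484.
g22 = 0.004132

0.004132


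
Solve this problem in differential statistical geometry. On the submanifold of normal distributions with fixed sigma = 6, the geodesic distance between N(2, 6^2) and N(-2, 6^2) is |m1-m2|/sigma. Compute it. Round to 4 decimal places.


On the fixed-variance normal subfamily, geodesic distance = |m1-m2|/sigma.
|2 - -2| = 4.
sigma = 6.
d = 4/6 = 0.6667

0.6667


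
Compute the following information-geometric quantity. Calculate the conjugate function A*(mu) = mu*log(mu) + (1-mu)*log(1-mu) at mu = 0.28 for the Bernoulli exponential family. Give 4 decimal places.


Legendre transform for Bernoulli:
A*(mu) = mu*log(mu) + (1-mu)*log(1-mu).
mu = 0.28, 1-mu = 0.72.
mu*log(mu) = 0.28*log(0.28) = -0.35643.
(1-mu)*log(1-mu) = 0.72*log(0.72) = -0.236523.
A* = -0.35643 + -0.236523 = -0.5930

-0.5930


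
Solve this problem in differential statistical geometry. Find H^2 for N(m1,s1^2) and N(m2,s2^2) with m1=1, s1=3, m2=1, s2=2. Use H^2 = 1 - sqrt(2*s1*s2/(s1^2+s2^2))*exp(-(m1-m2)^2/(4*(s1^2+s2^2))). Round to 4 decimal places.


Squared Hellinger distance for Gaussians:
H^2 = 1 - sqrt(2*s1*s2/(s1^2+s2^2)) * exp(-(m1-m2)^2/(4*(s1^2+s2^2))).
s1^2 = 9, s2^2 = 4, s1^2+s2^2 = 13.
sqrt(2*3*2/(13)) = 0.960769.
(m1-m2)^2 = (0)^2 = 0.
exp(-0/(4*13)) = exp(0.0) = 1.0.
H^2 = 1 - 0.960769*1.0 = 0.0392

0.0392


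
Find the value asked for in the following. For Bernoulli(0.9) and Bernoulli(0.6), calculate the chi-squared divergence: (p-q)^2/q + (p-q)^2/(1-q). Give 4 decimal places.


Chi-squared divergence between Bernoulli distributions:
chi^2 = (p-q)^2/q + (p-q)^2/(1-q).
p = 0.9, q = 0.6, p-q = 0.3.
(p-q)^2 = 0.09.
term1 = 0.09/0.6 = 0.15.
term2 = 0.09/0.4 = 0.225.
chi^2 = 0.15 + 0.225 = 0.3750

0.3750


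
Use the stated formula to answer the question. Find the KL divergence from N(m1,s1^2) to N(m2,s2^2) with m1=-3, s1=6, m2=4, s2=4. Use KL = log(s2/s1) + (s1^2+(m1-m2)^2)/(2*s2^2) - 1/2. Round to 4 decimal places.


KL divergence between normal distributions:
KL = log(s2/s1) + (s1^2 + (m1-m2)^2)/(2*s2^2) - 1/2.
log(4/6) = -0.405465.
(6^2 + (-3-4)^2)/(2*4^2) = (36 + 49)/32 = 2.65625.
KL = -0.405465 + 2.65625 - 0.5 = 1.7508

1.7508


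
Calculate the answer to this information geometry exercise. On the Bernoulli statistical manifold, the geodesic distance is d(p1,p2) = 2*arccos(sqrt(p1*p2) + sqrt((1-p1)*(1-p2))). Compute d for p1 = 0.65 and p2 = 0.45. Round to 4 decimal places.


Geodesic distance on Bernoulli manifold:
d(p1,p2) = 2*arccos(sqrt(p1*p2) + sqrt((1-p1)*(1-p2))).
sqrt(p1*p2) = sqrt(0.65*0.45) = 0.540833.
sqrt((1-p1)*(1-p2)) = sqrt(0.35*0.55) = 0.438748.
arg = 0.540833 + 0.438748 = 0.979581.
d = 2*arccos(0.979581) = 0.4049

0.4049


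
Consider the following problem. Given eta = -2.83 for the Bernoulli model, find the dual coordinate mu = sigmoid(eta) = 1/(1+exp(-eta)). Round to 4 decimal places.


Dual coordinate (expectation parameter) for Bernoulli:
mu = 1/(1+exp(-eta)).
eta = -2.83.
exp(-eta) = exp(2.83) = 16.945461.
mu = 1/(1+16.945461) = 0.0557

0.0557


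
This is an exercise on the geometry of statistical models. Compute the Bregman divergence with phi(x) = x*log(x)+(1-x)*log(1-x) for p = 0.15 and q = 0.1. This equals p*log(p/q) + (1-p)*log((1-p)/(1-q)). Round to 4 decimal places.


Bregman divergence with negative entropy generator:
D = p*log(p/q) + (1-p)*log((1-p)/(1-q)).
p = 0.15, q = 0.1.
p*log(p/q) = 0.15*log(0.15/0.1) = 0.06082.
(1-p)*log((1-p)/(1-q)) = 0.85*log(0.85/0.9) = -0.048585.
D = 0.06082 + -0.048585 = 0.0122

0.0122


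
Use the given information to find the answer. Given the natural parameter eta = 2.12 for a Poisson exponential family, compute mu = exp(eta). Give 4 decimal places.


Expectation parameter for Poisson exponential family:
mu = exp(eta).
eta = 2.12.
mu = exp(2.12) = 8.3311

8.3311


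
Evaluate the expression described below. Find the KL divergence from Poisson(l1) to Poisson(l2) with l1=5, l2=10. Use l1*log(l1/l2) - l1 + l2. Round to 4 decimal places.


KL divergence for Poisson:
KL = l1*log(l1/l2) - l1 + l2.
l1 = 5, l2 = 10.
log(5/10) = -0.693147.
l1*log(l1/l2) = 5 * -0.693147 = -3.465736.
KL = -3.465736 - 5 + 10 = 1.5343

1.5343


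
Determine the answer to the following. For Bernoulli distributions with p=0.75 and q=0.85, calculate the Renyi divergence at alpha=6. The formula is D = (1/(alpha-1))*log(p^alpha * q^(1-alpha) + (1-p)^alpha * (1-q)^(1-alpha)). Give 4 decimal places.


Renyi divergence of order alpha between Bernoulli distributions:
D = (1/(alpha-1))*log(p^alpha * q^(1-alpha) + (1-p)^alpha * (1-q)^(1-alpha)).
alpha = 6, p = 0.75, q = 0.85.
p^alpha * q^(1-alpha) = 0.75^6 * 0.85^-5 = 0.401119.
(1-p)^alpha * (1-q)^(1-alpha) = 0.25^6 * 0.15^-5 = 3.215021.
sum = 0.401119 + 3.215021 = 3.616139.
D = (1/5)*log(3.616139) = 0.2571

0.2571


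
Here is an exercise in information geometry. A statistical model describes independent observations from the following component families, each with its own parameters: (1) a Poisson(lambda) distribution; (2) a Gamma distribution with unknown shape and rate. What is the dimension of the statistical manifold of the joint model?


The dimension of a statistical manifold equals the number of free
(independent) real parameters of the model. For a product of independent
blocks the parameter counts add.
- Poisson (lambda): 1.
- Gamma (shape, rate): 2.
Total = 1 + 2 = 3.
Dimension = 3

3


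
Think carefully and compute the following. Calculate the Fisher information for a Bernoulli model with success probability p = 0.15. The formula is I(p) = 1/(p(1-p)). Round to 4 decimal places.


For Bernoulli(p), Fisher information is I(p) = 1/(p*(1-p)).
p = 0.15, 1-p = 0.85.
p*(1-p) = 0.1275.
I(p) = 1/0.1275 = 7.8431

7.8431


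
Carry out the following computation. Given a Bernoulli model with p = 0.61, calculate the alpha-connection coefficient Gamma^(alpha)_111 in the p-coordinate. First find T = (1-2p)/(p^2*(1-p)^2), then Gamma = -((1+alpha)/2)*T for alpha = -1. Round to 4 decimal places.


Skewness (Amari-Chentsov) tensor: T = (1-2p)/(p^2*(1-p)^2).
p = 0.61, 1-2p = -0.22, p^2 = 0.3721, (1-p)^2 = 0.1521.
T = -0.22/(0.3721 * 0.1521) = -3.887172.
In the p-coordinate, Gamma^(alpha) = Gamma^(0) - (alpha/2)*T with Gamma^(0) = (1/2)*g'(p) = -T/2,
so Gamma^(alpha) = -((1+alpha)/2)*T.
alpha = -1, -(1+alpha)/2 = 0.0.
Gamma = 0.0 * -3.887172 = 0.0000

0.0000


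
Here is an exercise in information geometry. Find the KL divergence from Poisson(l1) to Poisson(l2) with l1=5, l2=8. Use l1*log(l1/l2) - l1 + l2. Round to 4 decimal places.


KL divergence for Poisson:
KL = l1*log(l1/l2) - l1 + l2.
l1 = 5, l2 = 8.
log(5/8) = -0.470004.
l1*log(l1/l2) = 5 * -0.470004 = -2.350018.
KL = -2.350018 - 5 + 8 = 0.6500

0.6500


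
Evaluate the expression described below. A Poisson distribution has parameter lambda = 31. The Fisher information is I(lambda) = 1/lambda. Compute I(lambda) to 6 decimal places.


Fisher information for Poisson: I(lambda) = 1/lambda.
lambda = 31.
I(lambda) = 1/31 = 0.032258

0.032258
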